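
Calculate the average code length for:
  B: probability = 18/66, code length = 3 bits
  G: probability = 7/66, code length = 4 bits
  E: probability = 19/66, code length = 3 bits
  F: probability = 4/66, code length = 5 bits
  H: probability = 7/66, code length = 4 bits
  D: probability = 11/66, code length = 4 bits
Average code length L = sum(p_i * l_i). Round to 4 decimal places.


Weighted contributions p_i * l_i:
  B: (18/66) * 3 = 54/66
  G: (7/66) * 4 = 28/66
  E: (19/66) * 3 = 57/66
  F: (4/66) * 5 = 20/66
  H: (7/66) * 4 = 28/66
  D: (11/66) * 4 = 44/66
Sum = (54 + 28 + 57 + 20 + 28 + 44)/66 = 231/66

L = 231/66 = 3.5000 bits/symbol


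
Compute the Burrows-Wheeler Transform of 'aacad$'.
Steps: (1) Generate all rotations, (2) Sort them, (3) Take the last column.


Rotations (sorted):
  0: $aacad -> last char: d
  1: aacad$ -> last char: $
  2: acad$a -> last char: a
  3: ad$aac -> last char: c
  4: cad$aa -> last char: a
  5: d$aaca -> last char: a


BWT = d$acaa


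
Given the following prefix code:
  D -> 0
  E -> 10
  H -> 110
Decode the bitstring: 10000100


Decoding step by step:
Bits 10 -> E
Bits 0 -> D
Bits 0 -> D
Bits 0 -> D
Bits 10 -> E
Bits 0 -> D


Decoded message: EDDDED


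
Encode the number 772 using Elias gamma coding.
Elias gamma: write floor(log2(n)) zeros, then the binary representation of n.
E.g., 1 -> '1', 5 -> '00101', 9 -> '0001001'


num_bits = floor(log2(772)) + 1 = 10
leading_zeros = num_bits - 1 = 9
binary(772) = 1100000100

Elias gamma(772) = '000000000' + '1100000100' = 0000000001100000100 (19 bits)


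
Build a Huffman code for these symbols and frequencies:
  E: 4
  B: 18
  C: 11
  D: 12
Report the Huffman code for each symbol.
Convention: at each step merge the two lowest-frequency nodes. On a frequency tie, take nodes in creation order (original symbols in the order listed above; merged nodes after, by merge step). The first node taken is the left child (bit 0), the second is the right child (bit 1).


Huffman tree construction:
Step 1: Merge E(4) + C(11) = 15
Step 2: Merge D(12) + (E+C)(15) = 27
Step 3: Merge B(18) + (D+(E+C))(27) = 45
Read each symbol's code off the tree from the root (left child = 0, right child = 1).

Codes:
  E: 110 (length 3)
  B: 0 (length 1)
  C: 111 (length 3)
  D: 10 (length 2)
Average code length: 87/45 = 1.9333 bits/symbol


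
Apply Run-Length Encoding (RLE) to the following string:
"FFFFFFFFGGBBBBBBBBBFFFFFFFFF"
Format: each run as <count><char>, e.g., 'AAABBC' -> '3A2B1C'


Scanning runs left to right:
  i=0: run of 'F' x 8 -> '8F'
  i=8: run of 'G' x 2 -> '2G'
  i=10: run of 'B' x 9 -> '9B'
  i=19: run of 'F' x 9 -> '9F'

RLE = 8F2G9B9F


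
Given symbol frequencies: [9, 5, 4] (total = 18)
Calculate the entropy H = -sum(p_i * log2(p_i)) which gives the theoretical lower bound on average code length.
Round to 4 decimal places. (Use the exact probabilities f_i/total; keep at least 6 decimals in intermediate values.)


Per-symbol terms -p_i * log2(p_i) with p_i = f_i/18:
  p = 9/18 = 0.500000: log2(p) = -1.000000, -p*log2(p) = 0.500000
  p = 5/18 = 0.277778: log2(p) = -1.847997, -p*log2(p) = 0.513332
  p = 4/18 = 0.222222: log2(p) = -2.169925, -p*log2(p) = 0.482206
H = 0.500000 + 0.513332 + 0.482206 = 1.495538

H = 1.4955 bits/symbol


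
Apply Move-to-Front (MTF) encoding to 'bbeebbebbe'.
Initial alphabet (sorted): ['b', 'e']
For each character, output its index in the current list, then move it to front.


MTF encoding:
'b': index 0 in ['b', 'e'] -> ['b', 'e']
'b': index 0 in ['b', 'e'] -> ['b', 'e']
'e': index 1 in ['b', 'e'] -> ['e', 'b']
'e': index 0 in ['e', 'b'] -> ['e', 'b']
'b': index 1 in ['e', 'b'] -> ['b', 'e']
'b': index 0 in ['b', 'e'] -> ['b', 'e']
'e': index 1 in ['b', 'e'] -> ['e', 'b']
'b': index 1 in ['e', 'b'] -> ['b', 'e']
'b': index 0 in ['b', 'e'] -> ['b', 'e']
'e': index 1 in ['b', 'e'] -> ['e', 'b']


Output: [0, 0, 1, 0, 1, 0, 1, 1, 0, 1]


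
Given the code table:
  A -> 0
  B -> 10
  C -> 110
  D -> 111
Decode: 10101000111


Decoding:
10 -> B
10 -> B
10 -> B
0 -> A
0 -> A
111 -> D


Result: BBBAAD


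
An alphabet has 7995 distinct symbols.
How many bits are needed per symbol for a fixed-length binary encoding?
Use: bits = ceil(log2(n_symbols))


log2(7995) = 12.9649
Bracket: 2^12 = 4096 < 7995 <= 2^13 = 8192
So ceil(log2(7995)) = 13

bits = ceil(log2(7995)) = ceil(12.9649) = 13 bits


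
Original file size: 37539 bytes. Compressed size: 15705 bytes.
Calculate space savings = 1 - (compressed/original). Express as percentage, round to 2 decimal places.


ratio = compressed/original = 15705/37539 = 0.418365
savings = 1 - ratio = 1 - 0.418365 = 0.581635
as a percentage: 0.581635 * 100 = 58.16%

Space savings = 1 - 15705/37539 = 58.16%


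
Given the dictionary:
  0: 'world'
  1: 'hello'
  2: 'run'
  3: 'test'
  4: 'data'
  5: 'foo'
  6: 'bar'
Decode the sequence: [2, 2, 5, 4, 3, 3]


Look up each index in the dictionary:
  2 -> 'run'
  2 -> 'run'
  5 -> 'foo'
  4 -> 'data'
  3 -> 'test'
  3 -> 'test'

Decoded: "run run foo data test test"


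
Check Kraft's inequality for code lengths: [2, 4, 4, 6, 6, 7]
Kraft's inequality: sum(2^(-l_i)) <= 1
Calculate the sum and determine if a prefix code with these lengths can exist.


Sum = 2^(-2) + 2^(-4) + 2^(-4) + 2^(-6) + 2^(-6) + 2^(-7)
    = 0.25 + 0.0625 + 0.0625 + 0.015625 + 0.015625 + 0.0078125
    = 53/128 = 0.4140625
Since 0.4140625 <= 1, Kraft's inequality IS satisfied.
A prefix code with these lengths CAN exist.

Kraft sum = 0.4140625. Satisfied.


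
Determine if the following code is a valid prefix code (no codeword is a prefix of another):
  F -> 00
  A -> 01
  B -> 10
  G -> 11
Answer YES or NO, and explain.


Checking each pair (does one codeword prefix another?):
  F='00' vs A='01': no prefix
  F='00' vs B='10': no prefix
  F='00' vs G='11': no prefix
  A='01' vs F='00': no prefix
  A='01' vs B='10': no prefix
  A='01' vs G='11': no prefix
  B='10' vs F='00': no prefix
  B='10' vs A='01': no prefix
  B='10' vs G='11': no prefix
  G='11' vs F='00': no prefix
  G='11' vs A='01': no prefix
  G='11' vs B='10': no prefix
No violation found over all pairs.

YES -- this is a valid prefix code. No codeword is a prefix of any other codeword.


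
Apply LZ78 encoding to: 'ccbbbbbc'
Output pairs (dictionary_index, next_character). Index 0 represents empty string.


LZ78 encoding steps:
Dictionary: {0: ''}
Step 1: w='' (idx 0), next='c' -> output (0, 'c'), add 'c' as idx 1
Step 2: w='c' (idx 1), next='b' -> output (1, 'b'), add 'cb' as idx 2
Step 3: w='' (idx 0), next='b' -> output (0, 'b'), add 'b' as idx 3
Step 4: w='b' (idx 3), next='b' -> output (3, 'b'), add 'bb' as idx 4
Step 5: w='b' (idx 3), next='c' -> output (3, 'c'), add 'bc' as idx 5


Encoded: [(0, 'c'), (1, 'b'), (0, 'b'), (3, 'b'), (3, 'c')]


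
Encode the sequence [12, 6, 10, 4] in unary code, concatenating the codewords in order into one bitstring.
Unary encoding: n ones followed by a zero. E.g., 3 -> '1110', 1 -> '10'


Encode each number as n ones followed by a terminating 0:
  12 -> 1111111111110 (13 bits)
  6 -> 1111110 (7 bits)
  10 -> 11111111110 (11 bits)
  4 -> 11110 (5 bits)
Total length = 13 + 7 + 11 + 5 = 36 bits.

Unary([12, 6, 10, 4]) = 111111111111011111101111111111011110 (36 bits)


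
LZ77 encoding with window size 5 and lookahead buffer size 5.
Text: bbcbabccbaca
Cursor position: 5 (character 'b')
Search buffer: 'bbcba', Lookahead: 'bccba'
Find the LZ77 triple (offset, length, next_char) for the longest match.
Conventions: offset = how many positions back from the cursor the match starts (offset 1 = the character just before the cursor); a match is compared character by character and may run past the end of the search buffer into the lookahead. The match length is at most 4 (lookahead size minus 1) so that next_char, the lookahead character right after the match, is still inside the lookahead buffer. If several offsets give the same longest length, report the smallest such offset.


Try each offset into the search buffer:
  offset=1 (pos 4, char 'a'): match length 0
  offset=2 (pos 3, char 'b'): match length 1
  offset=3 (pos 2, char 'c'): match length 0
  offset=4 (pos 1, char 'b'): match length 2
  offset=5 (pos 0, char 'b'): match length 1
Longest match has length 2 at offset 4.
next_char = character at position 5 + 2 = 7 -> 'c'

Best match: offset=4, length=2 (matching 'bc' starting at position 1)
LZ77 triple: (4, 2, 'c')


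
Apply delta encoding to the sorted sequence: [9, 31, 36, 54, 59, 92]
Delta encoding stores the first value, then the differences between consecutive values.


First value: 9
Deltas:
  31 - 9 = 22
  36 - 31 = 5
  54 - 36 = 18
  59 - 54 = 5
  92 - 59 = 33


Delta encoded: [9, 22, 5, 18, 5, 33]


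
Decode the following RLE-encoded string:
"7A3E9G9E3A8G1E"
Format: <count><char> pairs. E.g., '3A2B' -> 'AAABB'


Expanding each <count><char> pair:
  7A -> 'AAAAAAA'
  3E -> 'EEE'
  9G -> 'GGGGGGGGG'
  9E -> 'EEEEEEEEE'
  3A -> 'AAA'
  8G -> 'GGGGGGGG'
  1E -> 'E'

Decoded = AAAAAAAEEEGGGGGGGGGEEEEEEEEEAAAGGGGGGGGE


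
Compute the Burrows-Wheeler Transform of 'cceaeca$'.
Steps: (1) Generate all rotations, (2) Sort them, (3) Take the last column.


Rotations (sorted):
  0: $cceaeca -> last char: a
  1: a$cceaec -> last char: c
  2: aeca$cce -> last char: e
  3: ca$cceae -> last char: e
  4: cceaeca$ -> last char: $
  5: ceaeca$c -> last char: c
  6: eaeca$cc -> last char: c
  7: eca$ccea -> last char: a


BWT = acee$cca


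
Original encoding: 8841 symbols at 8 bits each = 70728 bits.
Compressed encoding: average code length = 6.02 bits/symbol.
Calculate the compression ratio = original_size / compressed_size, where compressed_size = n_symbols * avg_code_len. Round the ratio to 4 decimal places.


original_size = n_symbols * orig_bits = 8841 * 8 = 70728 bits
compressed_size = n_symbols * avg_code_len = 8841 * 6.02 = 53222.82 bits
ratio = original_size / compressed_size = 70728 / 53222.82 = 1.3289

Compression ratio = 1.3289


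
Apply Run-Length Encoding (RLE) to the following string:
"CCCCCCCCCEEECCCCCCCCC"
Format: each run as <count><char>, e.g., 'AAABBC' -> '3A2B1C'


Scanning runs left to right:
  i=0: run of 'C' x 9 -> '9C'
  i=9: run of 'E' x 3 -> '3E'
  i=12: run of 'C' x 9 -> '9C'

RLE = 9C3E9C


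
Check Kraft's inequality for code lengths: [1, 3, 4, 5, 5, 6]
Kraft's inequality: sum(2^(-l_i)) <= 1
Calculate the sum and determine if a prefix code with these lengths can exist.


Sum = 2^(-1) + 2^(-3) + 2^(-4) + 2^(-5) + 2^(-5) + 2^(-6)
    = 0.5 + 0.125 + 0.0625 + 0.03125 + 0.03125 + 0.015625
    = 49/64 = 0.765625
Since 0.765625 <= 1, Kraft's inequality IS satisfied.
A prefix code with these lengths CAN exist.

Kraft sum = 0.765625. Satisfied.


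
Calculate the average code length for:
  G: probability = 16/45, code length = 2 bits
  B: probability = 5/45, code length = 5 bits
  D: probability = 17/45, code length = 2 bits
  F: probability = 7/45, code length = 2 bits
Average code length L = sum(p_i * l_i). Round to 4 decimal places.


Weighted contributions p_i * l_i:
  G: (16/45) * 2 = 32/45
  B: (5/45) * 5 = 25/45
  D: (17/45) * 2 = 34/45
  F: (7/45) * 2 = 14/45
Sum = (32 + 25 + 34 + 14)/45 = 105/45

L = 105/45 = 2.3333 bits/symbol


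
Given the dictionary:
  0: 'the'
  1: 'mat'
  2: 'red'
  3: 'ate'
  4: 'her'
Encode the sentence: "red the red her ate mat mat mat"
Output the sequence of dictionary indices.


Look up each word in the dictionary:
  'red' -> 2
  'the' -> 0
  'red' -> 2
  'her' -> 4
  'ate' -> 3
  'mat' -> 1
  'mat' -> 1
  'mat' -> 1

Encoded: [2, 0, 2, 4, 3, 1, 1, 1]


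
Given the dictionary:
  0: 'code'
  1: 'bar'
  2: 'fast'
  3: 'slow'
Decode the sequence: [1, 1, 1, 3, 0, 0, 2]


Look up each index in the dictionary:
  1 -> 'bar'
  1 -> 'bar'
  1 -> 'bar'
  3 -> 'slow'
  0 -> 'code'
  0 -> 'code'
  2 -> 'fast'

Decoded: "bar bar bar slow code code fast"


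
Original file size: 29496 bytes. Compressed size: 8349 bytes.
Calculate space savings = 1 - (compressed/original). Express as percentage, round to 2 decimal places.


ratio = compressed/original = 8349/29496 = 0.283055
savings = 1 - ratio = 1 - 0.283055 = 0.716945
as a percentage: 0.716945 * 100 = 71.69%

Space savings = 1 - 8349/29496 = 71.69%


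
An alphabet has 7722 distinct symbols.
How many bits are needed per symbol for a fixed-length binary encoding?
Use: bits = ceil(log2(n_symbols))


log2(7722) = 12.9148
Bracket: 2^12 = 4096 < 7722 <= 2^13 = 8192
So ceil(log2(7722)) = 13

bits = ceil(log2(7722)) = ceil(12.9148) = 13 bits


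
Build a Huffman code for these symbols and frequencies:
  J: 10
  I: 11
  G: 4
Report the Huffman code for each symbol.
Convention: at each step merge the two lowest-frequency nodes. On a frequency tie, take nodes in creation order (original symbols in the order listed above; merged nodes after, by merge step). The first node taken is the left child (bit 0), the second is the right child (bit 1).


Huffman tree construction:
Step 1: Merge G(4) + J(10) = 14
Step 2: Merge I(11) + (G+J)(14) = 25
Read each symbol's code off the tree from the root (left child = 0, right child = 1).

Codes:
  J: 11 (length 2)
  I: 0 (length 1)
  G: 10 (length 2)
Average code length: 39/25 = 1.5600 bits/symbol


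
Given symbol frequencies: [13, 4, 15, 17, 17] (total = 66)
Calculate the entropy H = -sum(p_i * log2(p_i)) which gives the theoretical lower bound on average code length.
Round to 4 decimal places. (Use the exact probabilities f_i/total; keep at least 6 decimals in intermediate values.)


Per-symbol terms -p_i * log2(p_i) with p_i = f_i/66:
  p = 13/66 = 0.196970: log2(p) = -2.343954, -p*log2(p) = 0.461688
  p = 4/66 = 0.060606: log2(p) = -4.044394, -p*log2(p) = 0.245115
  p = 15/66 = 0.227273: log2(p) = -2.137504, -p*log2(p) = 0.485796
  p = 17/66 = 0.257576: log2(p) = -1.956931, -p*log2(p) = 0.504058
  p = 17/66 = 0.257576: log2(p) = -1.956931, -p*log2(p) = 0.504058
H = 0.461688 + 0.245115 + 0.485796 + 0.504058 + 0.504058 = 2.200715

H = 2.2007 bits/symbol


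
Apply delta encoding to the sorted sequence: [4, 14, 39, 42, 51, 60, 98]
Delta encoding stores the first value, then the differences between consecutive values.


First value: 4
Deltas:
  14 - 4 = 10
  39 - 14 = 25
  42 - 39 = 3
  51 - 42 = 9
  60 - 51 = 9
  98 - 60 = 38


Delta encoded: [4, 10, 25, 3, 9, 9, 38]


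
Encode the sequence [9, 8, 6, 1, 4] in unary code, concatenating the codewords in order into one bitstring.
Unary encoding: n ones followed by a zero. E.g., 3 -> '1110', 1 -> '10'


Encode each number as n ones followed by a terminating 0:
  9 -> 1111111110 (10 bits)
  8 -> 111111110 (9 bits)
  6 -> 1111110 (7 bits)
  1 -> 10 (2 bits)
  4 -> 11110 (5 bits)
Total length = 10 + 9 + 7 + 2 + 5 = 33 bits.

Unary([9, 8, 6, 1, 4]) = 111111111011111111011111101011110 (33 bits)


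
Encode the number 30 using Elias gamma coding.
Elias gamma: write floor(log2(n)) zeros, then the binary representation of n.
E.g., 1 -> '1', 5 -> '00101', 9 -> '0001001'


num_bits = floor(log2(30)) + 1 = 5
leading_zeros = num_bits - 1 = 4
binary(30) = 11110

Elias gamma(30) = '0000' + '11110' = 000011110 (9 bits)


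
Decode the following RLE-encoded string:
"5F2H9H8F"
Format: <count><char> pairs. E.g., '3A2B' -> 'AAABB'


Expanding each <count><char> pair:
  5F -> 'FFFFF'
  2H -> 'HH'
  9H -> 'HHHHHHHHH'
  8F -> 'FFFFFFFF'

Decoded = FFFFFHHHHHHHHHHHFFFFFFFF


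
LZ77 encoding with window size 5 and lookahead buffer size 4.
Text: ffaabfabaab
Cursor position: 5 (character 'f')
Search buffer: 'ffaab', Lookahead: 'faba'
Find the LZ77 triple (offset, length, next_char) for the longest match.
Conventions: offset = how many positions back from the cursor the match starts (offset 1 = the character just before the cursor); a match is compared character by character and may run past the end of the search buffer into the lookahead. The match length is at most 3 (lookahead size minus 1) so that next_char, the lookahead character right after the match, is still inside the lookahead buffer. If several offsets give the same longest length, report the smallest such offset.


Try each offset into the search buffer:
  offset=1 (pos 4, char 'b'): match length 0
  offset=2 (pos 3, char 'a'): match length 0
  offset=3 (pos 2, char 'a'): match length 0
  offset=4 (pos 1, char 'f'): match length 2
  offset=5 (pos 0, char 'f'): match length 1
Longest match has length 2 at offset 4.
next_char = character at position 5 + 2 = 7 -> 'b'

Best match: offset=4, length=2 (matching 'fa' starting at position 1)
LZ77 triple: (4, 2, 'b')


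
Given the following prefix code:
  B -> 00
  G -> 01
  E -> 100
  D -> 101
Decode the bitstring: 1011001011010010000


Decoding step by step:
Bits 101 -> D
Bits 100 -> E
Bits 101 -> D
Bits 101 -> D
Bits 00 -> B
Bits 100 -> E
Bits 00 -> B


Decoded message: DEDDBEB


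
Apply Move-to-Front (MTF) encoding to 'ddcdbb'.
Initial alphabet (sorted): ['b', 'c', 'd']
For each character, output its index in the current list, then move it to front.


MTF encoding:
'd': index 2 in ['b', 'c', 'd'] -> ['d', 'b', 'c']
'd': index 0 in ['d', 'b', 'c'] -> ['d', 'b', 'c']
'c': index 2 in ['d', 'b', 'c'] -> ['c', 'd', 'b']
'd': index 1 in ['c', 'd', 'b'] -> ['d', 'c', 'b']
'b': index 2 in ['d', 'c', 'b'] -> ['b', 'd', 'c']
'b': index 0 in ['b', 'd', 'c'] -> ['b', 'd', 'c']


Output: [2, 0, 2, 1, 2, 0]


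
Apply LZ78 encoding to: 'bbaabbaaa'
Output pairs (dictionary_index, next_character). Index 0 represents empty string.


LZ78 encoding steps:
Dictionary: {0: ''}
Step 1: w='' (idx 0), next='b' -> output (0, 'b'), add 'b' as idx 1
Step 2: w='b' (idx 1), next='a' -> output (1, 'a'), add 'ba' as idx 2
Step 3: w='' (idx 0), next='a' -> output (0, 'a'), add 'a' as idx 3
Step 4: w='b' (idx 1), next='b' -> output (1, 'b'), add 'bb' as idx 4
Step 5: w='a' (idx 3), next='a' -> output (3, 'a'), add 'aa' as idx 5
Step 6: w='a' (idx 3), end of input -> output (3, '')


Encoded: [(0, 'b'), (1, 'a'), (0, 'a'), (1, 'b'), (3, 'a'), (3, '')]


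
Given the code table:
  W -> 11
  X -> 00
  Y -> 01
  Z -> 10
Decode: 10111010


Decoding:
10 -> Z
11 -> W
10 -> Z
10 -> Z


Result: ZWZZ


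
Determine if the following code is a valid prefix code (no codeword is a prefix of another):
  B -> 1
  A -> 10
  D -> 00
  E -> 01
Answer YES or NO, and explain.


Checking each pair (does one codeword prefix another?):
  B='1' vs A='10': prefix -- VIOLATION

NO -- this is NOT a valid prefix code. B (1) is a prefix of A (10).


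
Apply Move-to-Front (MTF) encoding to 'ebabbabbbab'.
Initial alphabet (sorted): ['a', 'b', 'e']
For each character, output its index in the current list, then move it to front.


MTF encoding:
'e': index 2 in ['a', 'b', 'e'] -> ['e', 'a', 'b']
'b': index 2 in ['e', 'a', 'b'] -> ['b', 'e', 'a']
'a': index 2 in ['b', 'e', 'a'] -> ['a', 'b', 'e']
'b': index 1 in ['a', 'b', 'e'] -> ['b', 'a', 'e']
'b': index 0 in ['b', 'a', 'e'] -> ['b', 'a', 'e']
'a': index 1 in ['b', 'a', 'e'] -> ['a', 'b', 'e']
'b': index 1 in ['a', 'b', 'e'] -> ['b', 'a', 'e']
'b': index 0 in ['b', 'a', 'e'] -> ['b', 'a', 'e']
'b': index 0 in ['b', 'a', 'e'] -> ['b', 'a', 'e']
'a': index 1 in ['b', 'a', 'e'] -> ['a', 'b', 'e']
'b': index 1 in ['a', 'b', 'e'] -> ['b', 'a', 'e']


Output: [2, 2, 2, 1, 0, 1, 1, 0, 0, 1, 1]


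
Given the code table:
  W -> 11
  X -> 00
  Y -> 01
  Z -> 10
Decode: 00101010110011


Decoding:
00 -> X
10 -> Z
10 -> Z
10 -> Z
11 -> W
00 -> X
11 -> W


Result: XZZZWXW


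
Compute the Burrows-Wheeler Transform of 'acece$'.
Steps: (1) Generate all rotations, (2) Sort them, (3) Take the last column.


Rotations (sorted):
  0: $acece -> last char: e
  1: acece$ -> last char: $
  2: ce$ace -> last char: e
  3: cece$a -> last char: a
  4: e$acec -> last char: c
  5: ece$ac -> last char: c


BWT = e$eacc


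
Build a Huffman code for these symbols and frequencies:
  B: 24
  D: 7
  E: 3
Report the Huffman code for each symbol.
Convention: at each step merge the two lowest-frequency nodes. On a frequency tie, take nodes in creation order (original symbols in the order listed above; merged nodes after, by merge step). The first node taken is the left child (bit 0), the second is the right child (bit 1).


Huffman tree construction:
Step 1: Merge E(3) + D(7) = 10
Step 2: Merge (E+D)(10) + B(24) = 34
Read each symbol's code off the tree from the root (left child = 0, right child = 1).

Codes:
  B: 1 (length 1)
  D: 01 (length 2)
  E: 00 (length 2)
Average code length: 44/34 = 1.2941 bits/symbol


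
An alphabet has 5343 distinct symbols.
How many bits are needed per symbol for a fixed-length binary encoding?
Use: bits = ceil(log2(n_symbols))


log2(5343) = 12.3834
Bracket: 2^12 = 4096 < 5343 <= 2^13 = 8192
So ceil(log2(5343)) = 13

bits = ceil(log2(5343)) = ceil(12.3834) = 13 bits


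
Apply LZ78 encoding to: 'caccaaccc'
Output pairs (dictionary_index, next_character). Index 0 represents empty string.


LZ78 encoding steps:
Dictionary: {0: ''}
Step 1: w='' (idx 0), next='c' -> output (0, 'c'), add 'c' as idx 1
Step 2: w='' (idx 0), next='a' -> output (0, 'a'), add 'a' as idx 2
Step 3: w='c' (idx 1), next='c' -> output (1, 'c'), add 'cc' as idx 3
Step 4: w='a' (idx 2), next='a' -> output (2, 'a'), add 'aa' as idx 4
Step 5: w='cc' (idx 3), next='c' -> output (3, 'c'), add 'ccc' as idx 5


Encoded: [(0, 'c'), (0, 'a'), (1, 'c'), (2, 'a'), (3, 'c')]


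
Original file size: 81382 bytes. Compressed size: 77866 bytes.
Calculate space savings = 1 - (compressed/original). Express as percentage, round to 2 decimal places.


ratio = compressed/original = 77866/81382 = 0.956796
savings = 1 - ratio = 1 - 0.956796 = 0.043204
as a percentage: 0.043204 * 100 = 4.32%

Space savings = 1 - 77866/81382 = 4.32%


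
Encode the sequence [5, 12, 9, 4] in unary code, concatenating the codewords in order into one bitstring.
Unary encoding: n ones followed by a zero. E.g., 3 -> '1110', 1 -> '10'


Encode each number as n ones followed by a terminating 0:
  5 -> 111110 (6 bits)
  12 -> 1111111111110 (13 bits)
  9 -> 1111111110 (10 bits)
  4 -> 11110 (5 bits)
Total length = 6 + 13 + 10 + 5 = 34 bits.

Unary([5, 12, 9, 4]) = 1111101111111111110111111111011110 (34 bits)


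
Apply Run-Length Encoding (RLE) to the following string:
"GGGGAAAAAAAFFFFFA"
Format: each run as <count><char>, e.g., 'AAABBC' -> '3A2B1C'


Scanning runs left to right:
  i=0: run of 'G' x 4 -> '4G'
  i=4: run of 'A' x 7 -> '7A'
  i=11: run of 'F' x 5 -> '5F'
  i=16: run of 'A' x 1 -> '1A'

RLE = 4G7A5F1A


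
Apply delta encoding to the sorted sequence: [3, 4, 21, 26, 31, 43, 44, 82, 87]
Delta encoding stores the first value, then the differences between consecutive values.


First value: 3
Deltas:
  4 - 3 = 1
  21 - 4 = 17
  26 - 21 = 5
  31 - 26 = 5
  43 - 31 = 12
  44 - 43 = 1
  82 - 44 = 38
  87 - 82 = 5


Delta encoded: [3, 1, 17, 5, 5, 12, 1, 38, 5]


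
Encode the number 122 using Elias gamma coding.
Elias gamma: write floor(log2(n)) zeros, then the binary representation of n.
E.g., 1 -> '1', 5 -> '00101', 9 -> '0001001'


num_bits = floor(log2(122)) + 1 = 7
leading_zeros = num_bits - 1 = 6
binary(122) = 1111010

Elias gamma(122) = '000000' + '1111010' = 0000001111010 (13 bits)


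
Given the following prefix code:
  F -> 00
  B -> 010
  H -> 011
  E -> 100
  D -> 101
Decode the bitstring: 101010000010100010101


Decoding step by step:
Bits 101 -> D
Bits 010 -> B
Bits 00 -> F
Bits 00 -> F
Bits 101 -> D
Bits 00 -> F
Bits 010 -> B
Bits 101 -> D


Decoded message: DBFFDFBD


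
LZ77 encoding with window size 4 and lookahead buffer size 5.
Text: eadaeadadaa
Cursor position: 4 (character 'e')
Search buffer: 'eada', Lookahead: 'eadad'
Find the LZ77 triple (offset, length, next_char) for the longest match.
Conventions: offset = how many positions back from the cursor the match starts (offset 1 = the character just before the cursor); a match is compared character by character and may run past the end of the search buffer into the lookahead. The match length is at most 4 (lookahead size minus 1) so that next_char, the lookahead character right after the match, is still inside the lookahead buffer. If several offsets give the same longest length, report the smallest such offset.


Try each offset into the search buffer:
  offset=1 (pos 3, char 'a'): match length 0
  offset=2 (pos 2, char 'd'): match length 0
  offset=3 (pos 1, char 'a'): match length 0
  offset=4 (pos 0, char 'e'): match length 4
Longest match has length 4 at offset 4.
next_char = character at position 4 + 4 = 8 -> 'd'

Best match: offset=4, length=4 (matching 'eada' starting at position 0)
LZ77 triple: (4, 4, 'd')


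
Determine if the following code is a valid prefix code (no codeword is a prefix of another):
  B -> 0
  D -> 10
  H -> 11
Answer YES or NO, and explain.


Checking each pair (does one codeword prefix another?):
  B='0' vs D='10': no prefix
  B='0' vs H='11': no prefix
  D='10' vs B='0': no prefix
  D='10' vs H='11': no prefix
  H='11' vs B='0': no prefix
  H='11' vs D='10': no prefix
No violation found over all pairs.

YES -- this is a valid prefix code. No codeword is a prefix of any other codeword.


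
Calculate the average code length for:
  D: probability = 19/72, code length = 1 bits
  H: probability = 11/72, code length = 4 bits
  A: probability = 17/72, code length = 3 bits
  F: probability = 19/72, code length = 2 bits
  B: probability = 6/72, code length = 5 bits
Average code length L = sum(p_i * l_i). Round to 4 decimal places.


Weighted contributions p_i * l_i:
  D: (19/72) * 1 = 19/72
  H: (11/72) * 4 = 44/72
  A: (17/72) * 3 = 51/72
  F: (19/72) * 2 = 38/72
  B: (6/72) * 5 = 30/72
Sum = (19 + 44 + 51 + 38 + 30)/72 = 182/72

L = 182/72 = 2.5278 bits/symbol


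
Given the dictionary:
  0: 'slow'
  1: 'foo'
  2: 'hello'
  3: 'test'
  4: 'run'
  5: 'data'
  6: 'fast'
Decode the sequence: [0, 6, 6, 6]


Look up each index in the dictionary:
  0 -> 'slow'
  6 -> 'fast'
  6 -> 'fast'
  6 -> 'fast'

Decoded: "slow fast fast fast"


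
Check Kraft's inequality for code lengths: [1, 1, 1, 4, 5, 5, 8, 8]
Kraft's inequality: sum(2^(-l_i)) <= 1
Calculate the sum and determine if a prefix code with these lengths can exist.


Sum = 2^(-1) + 2^(-1) + 2^(-1) + 2^(-4) + 2^(-5) + 2^(-5) + 2^(-8) + 2^(-8)
    = 0.5 + 0.5 + 0.5 + 0.0625 + 0.03125 + 0.03125 + 0.00390625 + 0.00390625
    = 418/256 = 1.6328125
Since 1.6328125 > 1, Kraft's inequality is NOT satisfied.
A prefix code with these lengths CANNOT exist.

Kraft sum = 1.6328125. Not satisfied.


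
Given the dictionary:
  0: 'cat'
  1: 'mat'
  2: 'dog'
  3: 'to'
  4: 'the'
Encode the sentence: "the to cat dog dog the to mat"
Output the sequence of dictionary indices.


Look up each word in the dictionary:
  'the' -> 4
  'to' -> 3
  'cat' -> 0
  'dog' -> 2
  'dog' -> 2
  'the' -> 4
  'to' -> 3
  'mat' -> 1

Encoded: [4, 3, 0, 2, 2, 4, 3, 1]


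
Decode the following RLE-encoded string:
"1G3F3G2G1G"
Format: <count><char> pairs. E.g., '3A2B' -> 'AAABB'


Expanding each <count><char> pair:
  1G -> 'G'
  3F -> 'FFF'
  3G -> 'GGG'
  2G -> 'GG'
  1G -> 'G'

Decoded = GFFFGGGGGG


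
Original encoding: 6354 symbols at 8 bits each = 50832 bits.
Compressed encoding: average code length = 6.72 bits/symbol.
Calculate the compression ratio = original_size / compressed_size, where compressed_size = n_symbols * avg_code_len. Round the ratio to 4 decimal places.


original_size = n_symbols * orig_bits = 6354 * 8 = 50832 bits
compressed_size = n_symbols * avg_code_len = 6354 * 6.72 = 42698.88 bits
ratio = original_size / compressed_size = 50832 / 42698.88 = 1.1905

Compression ratio = 1.1905


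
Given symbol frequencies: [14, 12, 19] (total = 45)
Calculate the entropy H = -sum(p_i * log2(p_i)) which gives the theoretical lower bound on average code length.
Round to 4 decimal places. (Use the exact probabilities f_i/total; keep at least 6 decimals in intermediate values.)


Per-symbol terms -p_i * log2(p_i) with p_i = f_i/45:
  p = 14/45 = 0.311111: log2(p) = -1.684498, -p*log2(p) = 0.524066
  p = 12/45 = 0.266667: log2(p) = -1.906891, -p*log2(p) = 0.508504
  p = 19/45 = 0.422222: log2(p) = -1.243926, -p*log2(p) = 0.525213
H = 0.524066 + 0.508504 + 0.525213 = 1.557783

H = 1.5578 bits/symbol


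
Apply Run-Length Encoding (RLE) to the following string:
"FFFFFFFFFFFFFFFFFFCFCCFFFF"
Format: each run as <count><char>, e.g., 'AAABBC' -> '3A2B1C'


Scanning runs left to right:
  i=0: run of 'F' x 18 -> '18F'
  i=18: run of 'C' x 1 -> '1C'
  i=19: run of 'F' x 1 -> '1F'
  i=20: run of 'C' x 2 -> '2C'
  i=22: run of 'F' x 4 -> '4F'

RLE = 18F1C1F2C4F


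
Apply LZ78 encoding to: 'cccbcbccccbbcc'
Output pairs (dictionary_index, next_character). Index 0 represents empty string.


LZ78 encoding steps:
Dictionary: {0: ''}
Step 1: w='' (idx 0), next='c' -> output (0, 'c'), add 'c' as idx 1
Step 2: w='c' (idx 1), next='c' -> output (1, 'c'), add 'cc' as idx 2
Step 3: w='' (idx 0), next='b' -> output (0, 'b'), add 'b' as idx 3
Step 4: w='c' (idx 1), next='b' -> output (1, 'b'), add 'cb' as idx 4
Step 5: w='cc' (idx 2), next='c' -> output (2, 'c'), add 'ccc' as idx 5
Step 6: w='cb' (idx 4), next='b' -> output (4, 'b'), add 'cbb' as idx 6
Step 7: w='cc' (idx 2), end of input -> output (2, '')


Encoded: [(0, 'c'), (1, 'c'), (0, 'b'), (1, 'b'), (2, 'c'), (4, 'b'), (2, '')]


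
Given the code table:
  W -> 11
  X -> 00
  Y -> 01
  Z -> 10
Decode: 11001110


Decoding:
11 -> W
00 -> X
11 -> W
10 -> Z


Result: WXWZ


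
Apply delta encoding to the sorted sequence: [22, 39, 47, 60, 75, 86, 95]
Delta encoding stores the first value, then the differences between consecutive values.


First value: 22
Deltas:
  39 - 22 = 17
  47 - 39 = 8
  60 - 47 = 13
  75 - 60 = 15
  86 - 75 = 11
  95 - 86 = 9


Delta encoded: [22, 17, 8, 13, 15, 11, 9]


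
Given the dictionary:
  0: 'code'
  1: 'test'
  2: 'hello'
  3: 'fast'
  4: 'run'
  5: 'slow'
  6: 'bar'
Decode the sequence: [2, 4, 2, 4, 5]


Look up each index in the dictionary:
  2 -> 'hello'
  4 -> 'run'
  2 -> 'hello'
  4 -> 'run'
  5 -> 'slow'

Decoded: "hello run hello run slow"


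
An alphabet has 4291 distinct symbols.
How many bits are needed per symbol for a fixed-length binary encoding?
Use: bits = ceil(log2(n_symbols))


log2(4291) = 12.0671
Bracket: 2^12 = 4096 < 4291 <= 2^13 = 8192
So ceil(log2(4291)) = 13

bits = ceil(log2(4291)) = ceil(12.0671) = 13 bits


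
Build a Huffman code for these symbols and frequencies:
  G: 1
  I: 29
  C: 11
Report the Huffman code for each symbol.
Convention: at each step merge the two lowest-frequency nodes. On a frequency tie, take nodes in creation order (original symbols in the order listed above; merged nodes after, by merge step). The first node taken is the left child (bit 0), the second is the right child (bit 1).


Huffman tree construction:
Step 1: Merge G(1) + C(11) = 12
Step 2: Merge (G+C)(12) + I(29) = 41
Read each symbol's code off the tree from the root (left child = 0, right child = 1).

Codes:
  G: 00 (length 2)
  I: 1 (length 1)
  C: 01 (length 2)
Average code length: 53/41 = 1.2927 bits/symbol


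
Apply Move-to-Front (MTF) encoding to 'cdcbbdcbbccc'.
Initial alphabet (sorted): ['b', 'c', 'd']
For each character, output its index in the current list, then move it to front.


MTF encoding:
'c': index 1 in ['b', 'c', 'd'] -> ['c', 'b', 'd']
'd': index 2 in ['c', 'b', 'd'] -> ['d', 'c', 'b']
'c': index 1 in ['d', 'c', 'b'] -> ['c', 'd', 'b']
'b': index 2 in ['c', 'd', 'b'] -> ['b', 'c', 'd']
'b': index 0 in ['b', 'c', 'd'] -> ['b', 'c', 'd']
'd': index 2 in ['b', 'c', 'd'] -> ['d', 'b', 'c']
'c': index 2 in ['d', 'b', 'c'] -> ['c', 'd', 'b']
'b': index 2 in ['c', 'd', 'b'] -> ['b', 'c', 'd']
'b': index 0 in ['b', 'c', 'd'] -> ['b', 'c', 'd']
'c': index 1 in ['b', 'c', 'd'] -> ['c', 'b', 'd']
'c': index 0 in ['c', 'b', 'd'] -> ['c', 'b', 'd']
'c': index 0 in ['c', 'b', 'd'] -> ['c', 'b', 'd']


Output: [1, 2, 1, 2, 0, 2, 2, 2, 0, 1, 0, 0]


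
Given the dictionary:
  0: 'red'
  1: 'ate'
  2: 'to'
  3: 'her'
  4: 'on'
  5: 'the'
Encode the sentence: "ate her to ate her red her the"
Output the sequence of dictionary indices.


Look up each word in the dictionary:
  'ate' -> 1
  'her' -> 3
  'to' -> 2
  'ate' -> 1
  'her' -> 3
  'red' -> 0
  'her' -> 3
  'the' -> 5

Encoded: [1, 3, 2, 1, 3, 0, 3, 5]


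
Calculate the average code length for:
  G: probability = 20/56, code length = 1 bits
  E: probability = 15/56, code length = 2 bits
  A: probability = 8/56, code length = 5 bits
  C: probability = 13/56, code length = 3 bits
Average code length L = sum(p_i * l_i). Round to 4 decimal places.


Weighted contributions p_i * l_i:
  G: (20/56) * 1 = 20/56
  E: (15/56) * 2 = 30/56
  A: (8/56) * 5 = 40/56
  C: (13/56) * 3 = 39/56
Sum = (20 + 30 + 40 + 39)/56 = 129/56

L = 129/56 = 2.3036 bits/symbol


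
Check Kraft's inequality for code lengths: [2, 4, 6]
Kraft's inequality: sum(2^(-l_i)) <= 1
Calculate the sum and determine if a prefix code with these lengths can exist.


Sum = 2^(-2) + 2^(-4) + 2^(-6)
    = 0.25 + 0.0625 + 0.015625
    = 21/64 = 0.328125
Since 0.328125 <= 1, Kraft's inequality IS satisfied.
A prefix code with these lengths CAN exist.

Kraft sum = 0.328125. Satisfied.


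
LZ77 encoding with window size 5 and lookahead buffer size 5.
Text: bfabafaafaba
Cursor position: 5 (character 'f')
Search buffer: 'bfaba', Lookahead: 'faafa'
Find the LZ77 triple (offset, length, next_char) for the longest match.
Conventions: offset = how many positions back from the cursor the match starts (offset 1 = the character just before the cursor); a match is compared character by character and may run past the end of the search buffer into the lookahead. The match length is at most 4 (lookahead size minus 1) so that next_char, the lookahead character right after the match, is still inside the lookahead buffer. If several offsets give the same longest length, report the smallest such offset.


Try each offset into the search buffer:
  offset=1 (pos 4, char 'a'): match length 0
  offset=2 (pos 3, char 'b'): match length 0
  offset=3 (pos 2, char 'a'): match length 0
  offset=4 (pos 1, char 'f'): match length 2
  offset=5 (pos 0, char 'b'): match length 0
Longest match has length 2 at offset 4.
next_char = character at position 5 + 2 = 7 -> 'a'

Best match: offset=4, length=2 (matching 'fa' starting at position 1)
LZ77 triple: (4, 2, 'a')


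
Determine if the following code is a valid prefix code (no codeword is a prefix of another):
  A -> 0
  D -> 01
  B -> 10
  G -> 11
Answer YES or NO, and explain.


Checking each pair (does one codeword prefix another?):
  A='0' vs D='01': prefix -- VIOLATION

NO -- this is NOT a valid prefix code. A (0) is a prefix of D (01).


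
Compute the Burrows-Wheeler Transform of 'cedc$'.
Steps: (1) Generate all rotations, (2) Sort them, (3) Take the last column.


Rotations (sorted):
  0: $cedc -> last char: c
  1: c$ced -> last char: d
  2: cedc$ -> last char: $
  3: dc$ce -> last char: e
  4: edc$c -> last char: c


BWT = cd$ec


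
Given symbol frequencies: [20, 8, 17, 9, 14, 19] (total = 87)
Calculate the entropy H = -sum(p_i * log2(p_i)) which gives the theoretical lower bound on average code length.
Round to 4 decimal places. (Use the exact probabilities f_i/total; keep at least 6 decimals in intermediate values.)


Per-symbol terms -p_i * log2(p_i) with p_i = f_i/87:
  p = 20/87 = 0.229885: log2(p) = -2.121015, -p*log2(p) = 0.487590
  p = 8/87 = 0.091954: log2(p) = -3.442943, -p*log2(p) = 0.316593
  p = 17/87 = 0.195402: log2(p) = -2.355481, -p*log2(p) = 0.460266
  p = 9/87 = 0.103448: log2(p) = -3.273018, -p*log2(p) = 0.338588
  p = 14/87 = 0.160920: log2(p) = -2.635589, -p*log2(p) = 0.424118
  p = 19/87 = 0.218391: log2(p) = -2.195016, -p*log2(p) = 0.479371
H = 0.487590 + 0.316593 + 0.460266 + 0.338588 + 0.424118 + 0.479371 = 2.506526

H = 2.5065 bits/symbol


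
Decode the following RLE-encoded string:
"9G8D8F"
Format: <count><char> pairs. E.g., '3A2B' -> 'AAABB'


Expanding each <count><char> pair:
  9G -> 'GGGGGGGGG'
  8D -> 'DDDDDDDD'
  8F -> 'FFFFFFFF'

Decoded = GGGGGGGGGDDDDDDDDFFFFFFFF


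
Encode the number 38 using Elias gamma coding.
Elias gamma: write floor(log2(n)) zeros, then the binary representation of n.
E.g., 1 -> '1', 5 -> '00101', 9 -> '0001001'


num_bits = floor(log2(38)) + 1 = 6
leading_zeros = num_bits - 1 = 5
binary(38) = 100110

Elias gamma(38) = '00000' + '100110' = 00000100110 (11 bits)


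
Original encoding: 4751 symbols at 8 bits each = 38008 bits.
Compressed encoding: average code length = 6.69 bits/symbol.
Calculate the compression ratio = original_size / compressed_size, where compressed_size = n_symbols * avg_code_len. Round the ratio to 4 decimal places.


original_size = n_symbols * orig_bits = 4751 * 8 = 38008 bits
compressed_size = n_symbols * avg_code_len = 4751 * 6.69 = 31784.19 bits
ratio = original_size / compressed_size = 38008 / 31784.19 = 1.1958

Compression ratio = 1.1958


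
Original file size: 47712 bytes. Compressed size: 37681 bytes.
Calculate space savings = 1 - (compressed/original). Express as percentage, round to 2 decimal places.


ratio = compressed/original = 37681/47712 = 0.789759
savings = 1 - ratio = 1 - 0.789759 = 0.210241
as a percentage: 0.210241 * 100 = 21.02%

Space savings = 1 - 37681/47712 = 21.02%


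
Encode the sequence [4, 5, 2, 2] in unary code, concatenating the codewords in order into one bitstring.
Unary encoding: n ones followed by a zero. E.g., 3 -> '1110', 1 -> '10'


Encode each number as n ones followed by a terminating 0:
  4 -> 11110 (5 bits)
  5 -> 111110 (6 bits)
  2 -> 110 (3 bits)
  2 -> 110 (3 bits)
Total length = 5 + 6 + 3 + 3 = 17 bits.

Unary([4, 5, 2, 2]) = 11110111110110110 (17 bits)


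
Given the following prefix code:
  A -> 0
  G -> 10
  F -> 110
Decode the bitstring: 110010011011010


Decoding step by step:
Bits 110 -> F
Bits 0 -> A
Bits 10 -> G
Bits 0 -> A
Bits 110 -> F
Bits 110 -> F
Bits 10 -> G


Decoded message: FAGAFFG


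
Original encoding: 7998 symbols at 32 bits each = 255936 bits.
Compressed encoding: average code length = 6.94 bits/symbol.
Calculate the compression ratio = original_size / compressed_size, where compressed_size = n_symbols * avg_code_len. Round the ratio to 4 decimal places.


original_size = n_symbols * orig_bits = 7998 * 32 = 255936 bits
compressed_size = n_symbols * avg_code_len = 7998 * 6.94 = 55506.12 bits
ratio = original_size / compressed_size = 255936 / 55506.12 = 4.611

Compression ratio = 4.611


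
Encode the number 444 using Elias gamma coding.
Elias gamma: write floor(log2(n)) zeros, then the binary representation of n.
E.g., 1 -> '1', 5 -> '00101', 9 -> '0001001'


num_bits = floor(log2(444)) + 1 = 9
leading_zeros = num_bits - 1 = 8
binary(444) = 110111100

Elias gamma(444) = '00000000' + '110111100' = 00000000110111100 (17 bits)


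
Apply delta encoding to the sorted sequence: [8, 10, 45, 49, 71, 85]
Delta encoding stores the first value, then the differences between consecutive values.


First value: 8
Deltas:
  10 - 8 = 2
  45 - 10 = 35
  49 - 45 = 4
  71 - 49 = 22
  85 - 71 = 14


Delta encoded: [8, 2, 35, 4, 22, 14]


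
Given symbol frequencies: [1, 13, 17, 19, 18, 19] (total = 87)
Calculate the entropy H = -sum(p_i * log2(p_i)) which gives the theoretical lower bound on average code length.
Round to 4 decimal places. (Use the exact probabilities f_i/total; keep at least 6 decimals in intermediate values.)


Per-symbol terms -p_i * log2(p_i) with p_i = f_i/87:
  p = 1/87 = 0.011494: log2(p) = -6.442943, -p*log2(p) = 0.074057
  p = 13/87 = 0.149425: log2(p) = -2.742504, -p*log2(p) = 0.409799
  p = 17/87 = 0.195402: log2(p) = -2.355481, -p*log2(p) = 0.460266
  p = 19/87 = 0.218391: log2(p) = -2.195016, -p*log2(p) = 0.479371
  p = 18/87 = 0.206897: log2(p) = -2.273018, -p*log2(p) = 0.470280
  p = 19/87 = 0.218391: log2(p) = -2.195016, -p*log2(p) = 0.479371
H = 0.074057 + 0.409799 + 0.460266 + 0.479371 + 0.470280 + 0.479371 = 2.373144

H = 2.3731 bits/symbol
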